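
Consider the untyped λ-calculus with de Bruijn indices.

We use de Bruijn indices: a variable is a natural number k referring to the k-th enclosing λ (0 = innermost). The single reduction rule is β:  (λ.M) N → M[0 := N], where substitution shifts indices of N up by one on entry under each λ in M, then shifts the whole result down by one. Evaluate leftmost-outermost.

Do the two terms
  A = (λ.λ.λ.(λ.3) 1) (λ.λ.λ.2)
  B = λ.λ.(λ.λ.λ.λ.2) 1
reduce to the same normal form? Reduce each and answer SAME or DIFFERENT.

Term A:
  start: (λ.λ.λ.(λ.3) 1) (λ.λ.λ.2)
  step 1: λ.λ.(λ.λ.λ.λ.2) 1
  step 2: λ.λ.λ.λ.λ.2

Term B:
  start: λ.λ.(λ.λ.λ.λ.2) 1
  step 1: λ.λ.λ.λ.λ.2

Answer: SAME — A ⇓ λ.λ.λ.λ.λ.2, B ⇓ λ.λ.λ.λ.λ.2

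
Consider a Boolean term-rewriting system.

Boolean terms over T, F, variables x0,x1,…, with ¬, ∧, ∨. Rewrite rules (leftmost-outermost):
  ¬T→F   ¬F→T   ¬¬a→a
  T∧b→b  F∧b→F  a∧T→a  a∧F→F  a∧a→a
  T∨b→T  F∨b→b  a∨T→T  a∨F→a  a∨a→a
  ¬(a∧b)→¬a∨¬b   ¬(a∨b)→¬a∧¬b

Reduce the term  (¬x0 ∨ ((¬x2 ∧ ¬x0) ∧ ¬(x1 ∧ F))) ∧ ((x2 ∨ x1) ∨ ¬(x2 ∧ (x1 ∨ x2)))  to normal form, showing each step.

Answer: normal form = (¬x0 ∨ (¬x2 ∧ ¬x0)) ∧ ((x2 ∨ x1) ∨ (¬x2 ∨ (¬x1 ∧ ¬x2)))  (in 6 steps)

Reduction:
  start: (¬x0 ∨ ((¬x2 ∧ ¬x0) ∧ ¬(x1 ∧ F))) ∧ ((x2 ∨ x1) ∨ ¬(x2 ∧ (x1 ∨ x2)))
  [1] (¬x0 ∨ ((¬x2 ∧ ¬x0) ∧ (¬x1 ∨ ¬F))) ∧ ((x2 ∨ x1) ∨ ¬(x2 ∧ (x1 ∨ x2)))
  [2] (¬x0 ∨ ((¬x2 ∧ ¬x0) ∧ (¬x1 ∨ T))) ∧ ((x2 ∨ x1) ∨ ¬(x2 ∧ (x1 ∨ x2)))
  [3] (¬x0 ∨ ((¬x2 ∧ ¬x0) ∧ T)) ∧ ((x2 ∨ x1) ∨ ¬(x2 ∧ (x1 ∨ x2)))
  [4] (¬x0 ∨ (¬x2 ∧ ¬x0)) ∧ ((x2 ∨ x1) ∨ ¬(x2 ∧ (x1 ∨ x2)))
  [5] (¬x0 ∨ (¬x2 ∧ ¬x0)) ∧ ((x2 ∨ x1) ∨ (¬x2 ∨ ¬(x1 ∨ x2)))
  [6] (¬x0 ∨ (¬x2 ∧ ¬x0)) ∧ ((x2 ∨ x1) ∨ (¬x2 ∨ (¬x1 ∧ ¬x2)))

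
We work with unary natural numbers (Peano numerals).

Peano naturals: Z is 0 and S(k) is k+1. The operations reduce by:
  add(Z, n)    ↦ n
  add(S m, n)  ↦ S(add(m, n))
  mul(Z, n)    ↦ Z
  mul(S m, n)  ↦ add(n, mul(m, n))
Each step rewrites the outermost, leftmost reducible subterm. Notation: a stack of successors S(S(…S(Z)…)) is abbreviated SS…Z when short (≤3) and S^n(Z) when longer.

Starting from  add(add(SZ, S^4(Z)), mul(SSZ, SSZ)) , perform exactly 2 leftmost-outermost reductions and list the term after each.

Answer: after 2 steps: S(add(add(Z, S^4(Z)), mul(SSZ, SSZ)))

Reduction:
  start: add(add(SZ, S^4(Z)), mul(SSZ, SSZ))
  step 1: add(S(add(Z, S^4(Z))), mul(SSZ, SSZ))
  step 2: S(add(add(Z, S^4(Z)), mul(SSZ, SSZ)))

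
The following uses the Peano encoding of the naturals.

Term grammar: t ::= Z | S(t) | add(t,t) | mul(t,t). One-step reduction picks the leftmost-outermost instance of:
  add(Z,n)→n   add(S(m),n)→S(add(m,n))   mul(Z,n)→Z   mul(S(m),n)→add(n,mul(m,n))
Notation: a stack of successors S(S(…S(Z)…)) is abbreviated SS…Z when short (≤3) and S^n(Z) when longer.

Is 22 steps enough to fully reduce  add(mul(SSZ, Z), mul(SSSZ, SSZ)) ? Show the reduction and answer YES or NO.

  start: add(mul(SSZ, Z), mul(SSSZ, SSZ))
  [1] add(add(Z, mul(SZ, Z)), mul(SSSZ, SSZ))
  [2] add(mul(SZ, Z), mul(SSSZ, SSZ))
  [3] add(add(Z, mul(Z, Z)), mul(SSSZ, SSZ))
  [4] add(mul(Z, Z), mul(SSSZ, SSZ))
  [5] add(Z, mul(SSSZ, SSZ))
  [6] mul(SSSZ, SSZ)
  [7] add(SSZ, mul(SSZ, SSZ))
  [8] S(add(SZ, mul(SSZ, SSZ)))
  [9] S(S(add(Z, mul(SSZ, SSZ))))
  [10] S(S(mul(SSZ, SSZ)))
  [11] S(S(add(SSZ, mul(SZ, SSZ))))
  [12] S(S(S(add(SZ, mul(SZ, SSZ)))))
  [13] S(S(S(S(add(Z, mul(SZ, SSZ))))))
  [14] S(S(S(S(mul(SZ, SSZ)))))
  [15] S(S(S(S(add(SSZ, mul(Z, SSZ))))))
  [16] S(S(S(S(S(add(SZ, mul(Z, SSZ)))))))
  [17] S(S(S(S(S(S(add(Z, mul(Z, SSZ))))))))
  [18] S(S(S(S(S(S(mul(Z, SSZ)))))))
  [19] S^6(Z)

Answer: YES — reaches normal form S^6(Z) in 19 ≤ 22 steps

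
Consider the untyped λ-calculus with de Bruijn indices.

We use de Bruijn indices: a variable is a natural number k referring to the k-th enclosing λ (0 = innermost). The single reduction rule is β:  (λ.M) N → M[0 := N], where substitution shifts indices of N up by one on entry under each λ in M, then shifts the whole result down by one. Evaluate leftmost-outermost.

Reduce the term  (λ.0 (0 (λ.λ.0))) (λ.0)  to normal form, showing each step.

Answer: normal form = λ.λ.0  (in 3 steps)

Working:
  start: (λ.0 (0 (λ.λ.0))) (λ.0)
  step 1: (λ.0) ((λ.0) (λ.λ.0))
  step 2: (λ.0) (λ.λ.0)
  step 3: λ.λ.0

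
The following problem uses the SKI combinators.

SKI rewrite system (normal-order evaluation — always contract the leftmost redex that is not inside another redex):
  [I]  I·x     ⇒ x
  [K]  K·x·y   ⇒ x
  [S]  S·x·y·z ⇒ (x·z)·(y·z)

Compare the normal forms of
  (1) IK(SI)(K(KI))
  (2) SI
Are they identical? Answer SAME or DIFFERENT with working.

Answer: SAME — A ⇓ SI, B ⇓ SI

Reduction:
Term A:
  start: IK(SI)(K(KI))
  →1  K(SI)(K(KI))
  →2  SI

Term B:
  start: SI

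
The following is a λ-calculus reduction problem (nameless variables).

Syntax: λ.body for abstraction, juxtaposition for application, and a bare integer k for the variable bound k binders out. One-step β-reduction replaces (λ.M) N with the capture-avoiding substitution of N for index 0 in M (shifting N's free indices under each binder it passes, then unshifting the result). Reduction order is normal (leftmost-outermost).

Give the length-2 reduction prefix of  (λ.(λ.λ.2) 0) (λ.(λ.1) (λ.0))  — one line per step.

Answer: after 2 steps: λ.λ.(λ.1) (λ.0)

Working:
  start: (λ.(λ.λ.2) 0) (λ.(λ.1) (λ.0))
  [1] (λ.λ.λ.(λ.1) (λ.0)) (λ.(λ.1) (λ.0))
  [2] λ.λ.(λ.1) (λ.0)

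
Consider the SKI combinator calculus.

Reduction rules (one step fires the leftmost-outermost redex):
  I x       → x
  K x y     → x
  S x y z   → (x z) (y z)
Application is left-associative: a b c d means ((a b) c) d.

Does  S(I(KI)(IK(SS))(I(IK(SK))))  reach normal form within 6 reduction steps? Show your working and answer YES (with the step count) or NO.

  start: S(I(KI)(IK(SS))(I(IK(SK))))
  →1  S(KI(IK(SS))(I(IK(SK))))
  →2  S(I(I(IK(SK))))
  →3  S(I(IK(SK)))
  →4  S(IK(SK))
  →5  S(K(SK))

Answer: YES — reaches normal form S(K(SK)) in 5 ≤ 6 steps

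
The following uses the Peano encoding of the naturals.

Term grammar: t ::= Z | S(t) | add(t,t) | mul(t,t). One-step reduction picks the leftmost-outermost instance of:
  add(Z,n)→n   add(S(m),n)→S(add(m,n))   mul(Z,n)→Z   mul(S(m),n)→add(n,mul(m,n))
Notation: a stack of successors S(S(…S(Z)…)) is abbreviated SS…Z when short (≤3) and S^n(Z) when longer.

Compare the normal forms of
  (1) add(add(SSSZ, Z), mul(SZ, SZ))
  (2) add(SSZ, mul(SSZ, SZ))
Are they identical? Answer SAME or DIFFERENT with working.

Answer: SAME — A ⇓ S^4(Z), B ⇓ S^4(Z)

Reduction:
Term A:
  start: add(add(SSSZ, Z), mul(SZ, SZ))
  step 1: add(S(add(SSZ, Z)), mul(SZ, SZ))
  step 2: S(add(add(SSZ, Z), mul(SZ, SZ)))
  step 3: S(add(S(add(SZ, Z)), mul(SZ, SZ)))
  step 4: S(S(add(add(SZ, Z), mul(SZ, SZ))))
  step 5: S(S(add(S(add(Z, Z)), mul(SZ, SZ))))
  step 6: S(S(S(add(add(Z, Z), mul(SZ, SZ)))))
  step 7: S(S(S(add(Z, mul(SZ, SZ)))))
  step 8: S(S(S(mul(SZ, SZ))))
  step 9: S(S(S(add(SZ, mul(Z, SZ)))))
  step 10: S(S(S(S(add(Z, mul(Z, SZ))))))
  step 11: S(S(S(S(mul(Z, SZ)))))
  step 12: S^4(Z)

Term B:
  start: add(SSZ, mul(SSZ, SZ))
  step 1: S(add(SZ, mul(SSZ, SZ)))
  step 2: S(S(add(Z, mul(SSZ, SZ))))
  step 3: S(S(mul(SSZ, SZ)))
  step 4: S(S(add(SZ, mul(SZ, SZ))))
  step 5: S(S(S(add(Z, mul(SZ, SZ)))))
  step 6: S(S(S(mul(SZ, SZ))))
  step 7: S(S(S(add(SZ, mul(Z, SZ)))))
  step 8: S(S(S(S(add(Z, mul(Z, SZ))))))
  step 9: S(S(S(S(mul(Z, SZ)))))
  step 10: S^4(Z)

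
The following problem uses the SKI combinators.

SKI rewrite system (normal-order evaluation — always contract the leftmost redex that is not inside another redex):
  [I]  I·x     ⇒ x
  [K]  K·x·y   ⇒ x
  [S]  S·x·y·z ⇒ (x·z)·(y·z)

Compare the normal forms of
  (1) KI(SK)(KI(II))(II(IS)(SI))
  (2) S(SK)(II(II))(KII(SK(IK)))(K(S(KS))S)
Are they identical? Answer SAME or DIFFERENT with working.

Answer: DIFFERENT — A ⇓ S(SI), B ⇓ S(KS)

Working:
Term A:
  start: KI(SK)(KI(II))(II(IS)(SI))
  →1  I(KI(II))(II(IS)(SI))
  →2  KI(II)(II(IS)(SI))
  →3  I(II(IS)(SI))
  →4  II(IS)(SI)
  →5  I(IS)(SI)
  →6  IS(SI)
  →7  S(SI)

Term B:
  start: S(SK)(II(II))(KII(SK(IK)))(K(S(KS))S)
  →1  SK(KII(SK(IK)))(II(II)(KII(SK(IK))))(K(S(KS))S)
  →2  K(II(II)(KII(SK(IK))))(KII(SK(IK))(II(II)(KII(SK(IK)))))(K(S(KS))S)
  →3  II(II)(KII(SK(IK)))(K(S(KS))S)
  →4  I(II)(KII(SK(IK)))(K(S(KS))S)
  →5  II(KII(SK(IK)))(K(S(KS))S)
  →6  I(KII(SK(IK)))(K(S(KS))S)
  →7  KII(SK(IK))(K(S(KS))S)
  →8  I(SK(IK))(K(S(KS))S)
  →9  SK(IK)(K(S(KS))S)
  →10  K(K(S(KS))S)(IK(K(S(KS))S))
  →11  K(S(KS))S
  →12  S(KS)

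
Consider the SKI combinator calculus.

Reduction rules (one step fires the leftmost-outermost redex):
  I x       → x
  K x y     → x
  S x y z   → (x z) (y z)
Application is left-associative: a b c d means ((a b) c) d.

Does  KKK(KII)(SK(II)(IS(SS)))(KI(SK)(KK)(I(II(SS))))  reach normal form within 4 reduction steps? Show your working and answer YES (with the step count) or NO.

  start: KKK(KII)(SK(II)(IS(SS)))(KI(SK)(KK)(I(II(SS))))
  [1] K(KII)(SK(II)(IS(SS)))(KI(SK)(KK)(I(II(SS))))
  [2] KII(KI(SK)(KK)(I(II(SS))))
  [3] I(KI(SK)(KK)(I(II(SS))))
  [4] KI(SK)(KK)(I(II(SS)))

Answer: NO — after 4 steps the term is KI(SK)(KK)(I(II(SS))), not yet normal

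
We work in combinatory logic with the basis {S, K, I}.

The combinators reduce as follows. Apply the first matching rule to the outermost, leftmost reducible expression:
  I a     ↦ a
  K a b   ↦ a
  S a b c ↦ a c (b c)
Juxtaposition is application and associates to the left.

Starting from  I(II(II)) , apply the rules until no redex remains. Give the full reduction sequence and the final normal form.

  start: I(II(II))
  step 1: II(II)
  step 2: I(II)
  step 3: II
  step 4: I

Answer: normal form = I  (in 4 steps)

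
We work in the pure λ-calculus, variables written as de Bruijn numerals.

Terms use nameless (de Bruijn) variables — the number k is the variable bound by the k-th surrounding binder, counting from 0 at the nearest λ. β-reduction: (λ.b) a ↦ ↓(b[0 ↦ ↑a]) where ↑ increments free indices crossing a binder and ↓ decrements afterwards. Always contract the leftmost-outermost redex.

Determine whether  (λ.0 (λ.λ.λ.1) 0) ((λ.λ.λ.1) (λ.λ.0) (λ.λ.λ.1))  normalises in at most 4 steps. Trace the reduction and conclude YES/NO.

Answer: NO — after 4 steps the term is (λ.λ.λ.1) ((λ.λ.λ.1) (λ.λ.0) (λ.λ.λ.1)), not yet normal

Working:
  start: (λ.0 (λ.λ.λ.1) 0) ((λ.λ.λ.1) (λ.λ.0) (λ.λ.λ.1))
  step 1: (λ.λ.λ.1) (λ.λ.0) (λ.λ.λ.1) (λ.λ.λ.1) ((λ.λ.λ.1) (λ.λ.0) (λ.λ.λ.1))
  step 2: (λ.λ.1) (λ.λ.λ.1) (λ.λ.λ.1) ((λ.λ.λ.1) (λ.λ.0) (λ.λ.λ.1))
  step 3: (λ.λ.λ.λ.1) (λ.λ.λ.1) ((λ.λ.λ.1) (λ.λ.0) (λ.λ.λ.1))
  step 4: (λ.λ.λ.1) ((λ.λ.λ.1) (λ.λ.0) (λ.λ.λ.1))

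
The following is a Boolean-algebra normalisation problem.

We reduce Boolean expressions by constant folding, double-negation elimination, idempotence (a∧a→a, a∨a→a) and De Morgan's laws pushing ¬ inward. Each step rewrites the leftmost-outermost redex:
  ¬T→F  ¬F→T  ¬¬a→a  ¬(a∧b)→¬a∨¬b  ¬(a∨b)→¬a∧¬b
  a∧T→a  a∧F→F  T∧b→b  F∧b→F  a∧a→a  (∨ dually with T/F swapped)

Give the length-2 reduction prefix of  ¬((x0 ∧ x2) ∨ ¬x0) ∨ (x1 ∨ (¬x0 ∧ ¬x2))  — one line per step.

  start: ¬((x0 ∧ x2) ∨ ¬x0) ∨ (x1 ∨ (¬x0 ∧ ¬x2))
  →1  (¬(x0 ∧ x2) ∧ ¬¬x0) ∨ (x1 ∨ (¬x0 ∧ ¬x2))
  →2  ((¬x0 ∨ ¬x2) ∧ ¬¬x0) ∨ (x1 ∨ (¬x0 ∧ ¬x2))

Answer: after 2 steps: ((¬x0 ∨ ¬x2) ∧ ¬¬x0) ∨ (x1 ∨ (¬x0 ∧ ¬x2))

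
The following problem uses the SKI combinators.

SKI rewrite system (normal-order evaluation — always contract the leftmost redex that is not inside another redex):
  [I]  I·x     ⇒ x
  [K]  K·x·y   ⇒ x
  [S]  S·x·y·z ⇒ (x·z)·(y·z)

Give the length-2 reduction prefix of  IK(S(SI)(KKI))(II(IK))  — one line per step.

  start: IK(S(SI)(KKI))(II(IK))
  [1] K(S(SI)(KKI))(II(IK))
  [2] S(SI)(KKI)

Answer: after 2 steps: S(SI)(KKI)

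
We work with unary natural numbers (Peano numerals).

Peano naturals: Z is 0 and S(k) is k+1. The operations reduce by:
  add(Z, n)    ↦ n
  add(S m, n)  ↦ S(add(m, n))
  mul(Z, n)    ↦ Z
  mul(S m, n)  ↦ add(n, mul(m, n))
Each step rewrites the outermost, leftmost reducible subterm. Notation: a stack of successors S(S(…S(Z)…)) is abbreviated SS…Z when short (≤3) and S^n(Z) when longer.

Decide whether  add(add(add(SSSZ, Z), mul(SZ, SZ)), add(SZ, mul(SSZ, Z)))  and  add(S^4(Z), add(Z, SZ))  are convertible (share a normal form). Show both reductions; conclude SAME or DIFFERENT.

Term A:
  start: add(add(add(SSSZ, Z), mul(SZ, SZ)), add(SZ, mul(SSZ, Z)))
  →1  add(add(S(add(SSZ, Z)), mul(SZ, SZ)), add(SZ, mul(SSZ, Z)))
  →2  add(S(add(add(SSZ, Z), mul(SZ, SZ))), add(SZ, mul(SSZ, Z)))
  →3  S(add(add(add(SSZ, Z), mul(SZ, SZ)), add(SZ, mul(SSZ, Z))))
  →4  S(add(add(S(add(SZ, Z)), mul(SZ, SZ)), add(SZ, mul(SSZ, Z))))
  →5  S(add(S(add(add(SZ, Z), mul(SZ, SZ))), add(SZ, mul(SSZ, Z))))
  →6  S(S(add(add(add(SZ, Z), mul(SZ, SZ)), add(SZ, mul(SSZ, Z)))))
  →7  S(S(add(add(S(add(Z, Z)), mul(SZ, SZ)), add(SZ, mul(SSZ, Z)))))
  →8  S(S(add(S(add(add(Z, Z), mul(SZ, SZ))), add(SZ, mul(SSZ, Z)))))
  →9  S(S(S(add(add(add(Z, Z), mul(SZ, SZ)), add(SZ, mul(SSZ, Z))))))
  →10  S(S(S(add(add(Z, mul(SZ, SZ)), add(SZ, mul(SSZ, Z))))))
  →11  S(S(S(add(mul(SZ, SZ), add(SZ, mul(SSZ, Z))))))
  →12  S(S(S(add(add(SZ, mul(Z, SZ)), add(SZ, mul(SSZ, Z))))))
  →13  S(S(S(add(S(add(Z, mul(Z, SZ))), add(SZ, mul(SSZ, Z))))))
  →14  S(S(S(S(add(add(Z, mul(Z, SZ)), add(SZ, mul(SSZ, Z)))))))
  →15  S(S(S(S(add(mul(Z, SZ), add(SZ, mul(SSZ, Z)))))))
  →16  S(S(S(S(add(Z, add(SZ, mul(SSZ, Z)))))))
  →17  S(S(S(S(add(SZ, mul(SSZ, Z))))))
  →18  S(S(S(S(S(add(Z, mul(SSZ, Z)))))))
  →19  S(S(S(S(S(mul(SSZ, Z))))))
  →20  S(S(S(S(S(add(Z, mul(SZ, Z)))))))
  →21  S(S(S(S(S(mul(SZ, Z))))))
  →22  S(S(S(S(S(add(Z, mul(Z, Z)))))))
  →23  S(S(S(S(S(mul(Z, Z))))))
  →24  S^5(Z)

Term B:
  start: add(S^4(Z), add(Z, SZ))
  →1  S(add(SSSZ, add(Z, SZ)))
  →2  S(S(add(SSZ, add(Z, SZ))))
  →3  S(S(S(add(SZ, add(Z, SZ)))))
  →4  S(S(S(S(add(Z, add(Z, SZ))))))
  →5  S(S(S(S(add(Z, SZ)))))
  →6  S^5(Z)

Answer: SAME — A ⇓ S^5(Z), B ⇓ S^5(Z)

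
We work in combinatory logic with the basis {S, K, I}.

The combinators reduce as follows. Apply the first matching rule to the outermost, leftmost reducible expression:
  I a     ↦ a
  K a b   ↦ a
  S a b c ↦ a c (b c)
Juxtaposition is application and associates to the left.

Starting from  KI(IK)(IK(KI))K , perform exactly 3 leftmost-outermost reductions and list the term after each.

  start: KI(IK)(IK(KI))K
  [1] I(IK(KI))K
  [2] IK(KI)K
  [3] K(KI)K

Answer: after 3 steps: K(KI)K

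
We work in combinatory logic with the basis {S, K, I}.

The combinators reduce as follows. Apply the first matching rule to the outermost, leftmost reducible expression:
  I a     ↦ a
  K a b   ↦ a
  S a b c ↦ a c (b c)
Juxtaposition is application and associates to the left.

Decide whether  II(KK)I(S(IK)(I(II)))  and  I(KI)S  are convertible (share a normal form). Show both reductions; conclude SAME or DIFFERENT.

Answer: DIFFERENT — A ⇓ K(SKI), B ⇓ I

Reduction:
Term A:
  start: II(KK)I(S(IK)(I(II)))
  step 1: I(KK)I(S(IK)(I(II)))
  step 2: KKI(S(IK)(I(II)))
  step 3: K(S(IK)(I(II)))
  step 4: K(SK(I(II)))
  step 5: K(SK(II))
  step 6: K(SKI)

Term B:
  start: I(KI)S
  step 1: KIS
  step 2: I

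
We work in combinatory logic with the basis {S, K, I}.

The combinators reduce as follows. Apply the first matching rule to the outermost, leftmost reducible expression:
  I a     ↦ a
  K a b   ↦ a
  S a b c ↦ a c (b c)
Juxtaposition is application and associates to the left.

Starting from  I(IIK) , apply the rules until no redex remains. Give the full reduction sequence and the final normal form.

  start: I(IIK)
  [1] IIK
  [2] IK
  [3] K

Answer: normal form = K  (in 3 steps)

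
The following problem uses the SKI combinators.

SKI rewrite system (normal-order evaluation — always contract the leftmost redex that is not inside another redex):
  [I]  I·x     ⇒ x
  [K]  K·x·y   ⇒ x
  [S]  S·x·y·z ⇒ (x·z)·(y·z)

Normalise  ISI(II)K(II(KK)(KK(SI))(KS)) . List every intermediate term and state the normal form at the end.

  start: ISI(II)K(II(KK)(KK(SI))(KS))
  step 1: SI(II)K(II(KK)(KK(SI))(KS))
  step 2: IK(IIK)(II(KK)(KK(SI))(KS))
  step 3: K(IIK)(II(KK)(KK(SI))(KS))
  step 4: IIK
  step 5: IK
  step 6: K

Answer: normal form = K  (in 6 steps)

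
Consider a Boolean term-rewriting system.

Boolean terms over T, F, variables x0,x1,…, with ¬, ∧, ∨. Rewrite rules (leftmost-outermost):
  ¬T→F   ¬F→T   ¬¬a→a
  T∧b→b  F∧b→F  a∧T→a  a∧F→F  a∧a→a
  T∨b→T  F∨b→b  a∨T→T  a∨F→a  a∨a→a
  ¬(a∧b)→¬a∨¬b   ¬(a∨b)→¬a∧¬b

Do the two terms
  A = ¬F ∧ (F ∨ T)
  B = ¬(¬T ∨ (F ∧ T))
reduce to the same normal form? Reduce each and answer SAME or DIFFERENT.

Term A:
  start: ¬F ∧ (F ∨ T)
  [1] T ∧ (F ∨ T)
  [2] F ∨ T
  [3] T

Term B:
  start: ¬(¬T ∨ (F ∧ T))
  [1] ¬¬T ∧ ¬(F ∧ T)
  [2] T ∧ ¬(F ∧ T)
  [3] ¬(F ∧ T)
  [4] ¬F ∨ ¬T
  [5] T ∨ ¬T
  [6] T

Answer: SAME — A ⇓ T, B ⇓ T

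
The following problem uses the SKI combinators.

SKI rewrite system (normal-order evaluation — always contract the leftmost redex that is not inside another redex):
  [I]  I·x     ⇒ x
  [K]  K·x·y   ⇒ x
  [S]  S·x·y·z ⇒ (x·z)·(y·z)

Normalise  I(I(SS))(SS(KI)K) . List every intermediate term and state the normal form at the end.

Answer: normal form = SS(SKI)  (in 4 steps)

Working:
  start: I(I(SS))(SS(KI)K)
  step 1: I(SS)(SS(KI)K)
  step 2: SS(SS(KI)K)
  step 3: SS(SK(KIK))
  step 4: SS(SKI)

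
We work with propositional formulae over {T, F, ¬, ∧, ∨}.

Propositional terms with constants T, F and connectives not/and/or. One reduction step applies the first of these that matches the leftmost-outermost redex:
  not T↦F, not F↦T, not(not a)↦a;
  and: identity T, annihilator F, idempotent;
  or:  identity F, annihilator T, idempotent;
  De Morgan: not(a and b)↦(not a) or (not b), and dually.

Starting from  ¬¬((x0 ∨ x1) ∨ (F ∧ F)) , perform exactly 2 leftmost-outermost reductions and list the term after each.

Answer: after 2 steps: (x0 ∨ x1) ∨ F

Working:
  start: ¬¬((x0 ∨ x1) ∨ (F ∧ F))
  [1] (x0 ∨ x1) ∨ (F ∧ F)
  [2] (x0 ∨ x1) ∨ F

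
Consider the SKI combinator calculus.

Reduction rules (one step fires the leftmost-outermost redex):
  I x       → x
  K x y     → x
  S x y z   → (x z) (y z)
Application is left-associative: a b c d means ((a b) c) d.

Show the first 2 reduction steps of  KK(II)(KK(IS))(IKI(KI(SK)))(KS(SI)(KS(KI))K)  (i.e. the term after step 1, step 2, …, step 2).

  start: KK(II)(KK(IS))(IKI(KI(SK)))(KS(SI)(KS(KI))K)
  [1] K(KK(IS))(IKI(KI(SK)))(KS(SI)(KS(KI))K)
  [2] KK(IS)(KS(SI)(KS(KI))K)

Answer: after 2 steps: KK(IS)(KS(SI)(KS(KI))K)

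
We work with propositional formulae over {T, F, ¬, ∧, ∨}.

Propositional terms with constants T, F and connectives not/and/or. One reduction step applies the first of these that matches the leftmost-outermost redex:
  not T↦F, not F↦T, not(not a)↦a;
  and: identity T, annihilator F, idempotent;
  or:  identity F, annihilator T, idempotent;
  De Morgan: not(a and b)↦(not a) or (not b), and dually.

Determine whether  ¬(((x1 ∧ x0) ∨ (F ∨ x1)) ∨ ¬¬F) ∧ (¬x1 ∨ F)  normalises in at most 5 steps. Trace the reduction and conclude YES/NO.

  start: ¬(((x1 ∧ x0) ∨ (F ∨ x1)) ∨ ¬¬F) ∧ (¬x1 ∨ F)
  →1  (¬((x1 ∧ x0) ∨ (F ∨ x1)) ∧ ¬¬¬F) ∧ (¬x1 ∨ F)
  →2  ((¬(x1 ∧ x0) ∧ ¬(F ∨ x1)) ∧ ¬¬¬F) ∧ (¬x1 ∨ F)
  →3  (((¬x1 ∨ ¬x0) ∧ ¬(F ∨ x1)) ∧ ¬¬¬F) ∧ (¬x1 ∨ F)
  →4  (((¬x1 ∨ ¬x0) ∧ (¬F ∧ ¬x1)) ∧ ¬¬¬F) ∧ (¬x1 ∨ F)
  →5  (((¬x1 ∨ ¬x0) ∧ (T ∧ ¬x1)) ∧ ¬¬¬F) ∧ (¬x1 ∨ F)

Answer: NO — after 5 steps the term is (((¬x1 ∨ ¬x0) ∧ (T ∧ ¬x1)) ∧ ¬¬¬F) ∧ (¬x1 ∨ F), not yet normal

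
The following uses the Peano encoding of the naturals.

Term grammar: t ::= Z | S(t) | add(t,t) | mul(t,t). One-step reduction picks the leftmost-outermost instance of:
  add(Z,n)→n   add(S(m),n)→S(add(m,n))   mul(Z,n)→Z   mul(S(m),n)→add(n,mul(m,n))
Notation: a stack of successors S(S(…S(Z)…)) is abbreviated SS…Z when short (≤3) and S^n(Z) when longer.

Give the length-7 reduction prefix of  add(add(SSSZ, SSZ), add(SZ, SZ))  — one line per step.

  start: add(add(SSSZ, SSZ), add(SZ, SZ))
  [1] add(S(add(SSZ, SSZ)), add(SZ, SZ))
  [2] S(add(add(SSZ, SSZ), add(SZ, SZ)))
  [3] S(add(S(add(SZ, SSZ)), add(SZ, SZ)))
  [4] S(S(add(add(SZ, SSZ), add(SZ, SZ))))
  [5] S(S(add(S(add(Z, SSZ)), add(SZ, SZ))))
  [6] S(S(S(add(add(Z, SSZ), add(SZ, SZ)))))
  [7] S(S(S(add(SSZ, add(SZ, SZ)))))

Answer: after 7 steps: S(S(S(add(SSZ, add(SZ, SZ)))))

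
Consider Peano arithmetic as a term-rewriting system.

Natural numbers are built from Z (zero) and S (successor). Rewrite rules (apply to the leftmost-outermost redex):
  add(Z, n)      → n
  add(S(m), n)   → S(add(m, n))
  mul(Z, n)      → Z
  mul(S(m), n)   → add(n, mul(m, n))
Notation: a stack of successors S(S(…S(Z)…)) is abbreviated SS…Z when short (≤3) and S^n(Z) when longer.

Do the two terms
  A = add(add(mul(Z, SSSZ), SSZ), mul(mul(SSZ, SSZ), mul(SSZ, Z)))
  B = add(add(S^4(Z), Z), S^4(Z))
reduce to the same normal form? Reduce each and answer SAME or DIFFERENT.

Term A:
  start: add(add(mul(Z, SSSZ), SSZ), mul(mul(SSZ, SSZ), mul(SSZ, Z)))
  step 1: add(add(Z, SSZ), mul(mul(SSZ, SSZ), mul(SSZ, Z)))
  step 2: add(SSZ, mul(mul(SSZ, SSZ), mul(SSZ, Z)))
  step 3: S(add(SZ, mul(mul(SSZ, SSZ), mul(SSZ, Z))))
  step 4: S(S(add(Z, mul(mul(SSZ, SSZ), mul(SSZ, Z)))))
  step 5: S(S(mul(mul(SSZ, SSZ), mul(SSZ, Z))))
  step 6: S(S(mul(add(SSZ, mul(SZ, SSZ)), mul(SSZ, Z))))
  step 7: S(S(mul(S(add(SZ, mul(SZ, SSZ))), mul(SSZ, Z))))
  step 8: S(S(add(mul(SSZ, Z), mul(add(SZ, mul(SZ, SSZ)), mul(SSZ, Z)))))
  step 9: S(S(add(add(Z, mul(SZ, Z)), mul(add(SZ, mul(SZ, SSZ)), mul(SSZ, Z)))))
  step 10: S(S(add(mul(SZ, Z), mul(add(SZ, mul(SZ, SSZ)), mul(SSZ, Z)))))
  step 11: S(S(add(add(Z, mul(Z, Z)), mul(add(SZ, mul(SZ, SSZ)), mul(SSZ, Z)))))
  step 12: S(S(add(mul(Z, Z), mul(add(SZ, mul(SZ, SSZ)), mul(SSZ, Z)))))
  step 13: S(S(add(Z, mul(add(SZ, mul(SZ, SSZ)), mul(SSZ, Z)))))
  step 14: S(S(mul(add(SZ, mul(SZ, SSZ)), mul(SSZ, Z))))
  step 15: S(S(mul(S(add(Z, mul(SZ, SSZ))), mul(SSZ, Z))))
  step 16: S(S(add(mul(SSZ, Z), mul(add(Z, mul(SZ, SSZ)), mul(SSZ, Z)))))
  step 17: S(S(add(add(Z, mul(SZ, Z)), mul(add(Z, mul(SZ, SSZ)), mul(SSZ, Z)))))
  step 18: S(S(add(mul(SZ, Z), mul(add(Z, mul(SZ, SSZ)), mul(SSZ, Z)))))
  step 19: S(S(add(add(Z, mul(Z, Z)), mul(add(Z, mul(SZ, SSZ)), mul(SSZ, Z)))))
  step 20: S(S(add(mul(Z, Z), mul(add(Z, mul(SZ, SSZ)), mul(SSZ, Z)))))
  step 21: S(S(add(Z, mul(add(Z, mul(SZ, SSZ)), mul(SSZ, Z)))))
  step 22: S(S(mul(add(Z, mul(SZ, SSZ)), mul(SSZ, Z))))
  step 23: S(S(mul(mul(SZ, SSZ), mul(SSZ, Z))))
  step 24: S(S(mul(add(SSZ, mul(Z, SSZ)), mul(SSZ, Z))))
  step 25: S(S(mul(S(add(SZ, mul(Z, SSZ))), mul(SSZ, Z))))
  step 26: S(S(add(mul(SSZ, Z), mul(add(SZ, mul(Z, SSZ)), mul(SSZ, Z)))))
  step 27: S(S(add(add(Z, mul(SZ, Z)), mul(add(SZ, mul(Z, SSZ)), mul(SSZ, Z)))))
  step 28: S(S(add(mul(SZ, Z), mul(add(SZ, mul(Z, SSZ)), mul(SSZ, Z)))))
  step 29: S(S(add(add(Z, mul(Z, Z)), mul(add(SZ, mul(Z, SSZ)), mul(SSZ, Z)))))
  step 30: S(S(add(mul(Z, Z), mul(add(SZ, mul(Z, SSZ)), mul(SSZ, Z)))))
  step 31: S(S(add(Z, mul(add(SZ, mul(Z, SSZ)), mul(SSZ, Z)))))
  step 32: S(S(mul(add(SZ, mul(Z, SSZ)), mul(SSZ, Z))))
  step 33: S(S(mul(S(add(Z, mul(Z, SSZ))), mul(SSZ, Z))))
  step 34: S(S(add(mul(SSZ, Z), mul(add(Z, mul(Z, SSZ)), mul(SSZ, Z)))))
  step 35: S(S(add(add(Z, mul(SZ, Z)), mul(add(Z, mul(Z, SSZ)), mul(SSZ, Z)))))
  step 36: S(S(add(mul(SZ, Z), mul(add(Z, mul(Z, SSZ)), mul(SSZ, Z)))))
  step 37: S(S(add(add(Z, mul(Z, Z)), mul(add(Z, mul(Z, SSZ)), mul(SSZ, Z)))))
  step 38: S(S(add(mul(Z, Z), mul(add(Z, mul(Z, SSZ)), mul(SSZ, Z)))))
  step 39: S(S(add(Z, mul(add(Z, mul(Z, SSZ)), mul(SSZ, Z)))))
  step 40: S(S(mul(add(Z, mul(Z, SSZ)), mul(SSZ, Z))))
  step 41: S(S(mul(mul(Z, SSZ), mul(SSZ, Z))))
  step 42: S(S(mul(Z, mul(SSZ, Z))))
  step 43: SSZ

Term B:
  start: add(add(S^4(Z), Z), S^4(Z))
  step 1: add(S(add(SSSZ, Z)), S^4(Z))
  step 2: S(add(add(SSSZ, Z), S^4(Z)))
  step 3: S(add(S(add(SSZ, Z)), S^4(Z)))
  step 4: S(S(add(add(SSZ, Z), S^4(Z))))
  step 5: S(S(add(S(add(SZ, Z)), S^4(Z))))
  step 6: S(S(S(add(add(SZ, Z), S^4(Z)))))
  step 7: S(S(S(add(S(add(Z, Z)), S^4(Z)))))
  step 8: S(S(S(S(add(add(Z, Z), S^4(Z))))))
  step 9: S(S(S(S(add(Z, S^4(Z))))))
  step 10: S^8(Z)

Answer: DIFFERENT — A ⇓ SSZ, B ⇓ S^8(Z)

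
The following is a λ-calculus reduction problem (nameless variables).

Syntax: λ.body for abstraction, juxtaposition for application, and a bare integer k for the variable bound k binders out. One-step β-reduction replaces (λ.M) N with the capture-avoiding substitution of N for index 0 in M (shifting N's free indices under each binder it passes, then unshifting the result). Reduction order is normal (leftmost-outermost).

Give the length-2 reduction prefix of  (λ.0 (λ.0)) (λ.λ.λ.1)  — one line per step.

  start: (λ.0 (λ.0)) (λ.λ.λ.1)
  →1  (λ.λ.λ.1) (λ.0)
  →2  λ.λ.1

Answer: after 2 steps: λ.λ.1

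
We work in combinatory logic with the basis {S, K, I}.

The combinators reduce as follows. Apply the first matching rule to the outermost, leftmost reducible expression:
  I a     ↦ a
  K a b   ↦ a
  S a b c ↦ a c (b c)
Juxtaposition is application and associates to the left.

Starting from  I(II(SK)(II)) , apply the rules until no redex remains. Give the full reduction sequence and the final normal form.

  start: I(II(SK)(II))
  →1  II(SK)(II)
  →2  I(SK)(II)
  →3  SK(II)
  →4  SKI

Answer: normal form = SKI  (in 4 steps)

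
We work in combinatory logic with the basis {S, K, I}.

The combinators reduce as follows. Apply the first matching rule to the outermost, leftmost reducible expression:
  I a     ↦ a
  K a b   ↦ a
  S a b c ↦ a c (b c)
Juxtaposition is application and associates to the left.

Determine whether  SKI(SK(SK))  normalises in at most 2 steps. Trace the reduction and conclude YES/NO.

  start: SKI(SK(SK))
  →1  K(SK(SK))(I(SK(SK)))
  →2  SK(SK)

Answer: YES — reaches normal form SK(SK) in 2 ≤ 2 steps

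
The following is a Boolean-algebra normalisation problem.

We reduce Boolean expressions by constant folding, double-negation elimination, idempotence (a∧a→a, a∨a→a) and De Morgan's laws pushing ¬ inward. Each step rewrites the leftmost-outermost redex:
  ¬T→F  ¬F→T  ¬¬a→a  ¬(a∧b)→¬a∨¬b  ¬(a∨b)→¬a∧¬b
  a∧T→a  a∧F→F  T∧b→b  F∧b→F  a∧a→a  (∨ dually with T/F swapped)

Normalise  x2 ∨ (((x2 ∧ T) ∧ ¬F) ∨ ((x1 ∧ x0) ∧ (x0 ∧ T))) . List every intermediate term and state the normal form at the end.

Answer: normal form = x2 ∨ (x2 ∨ ((x1 ∧ x0) ∧ x0))  (in 4 steps)

Working:
  start: x2 ∨ (((x2 ∧ T) ∧ ¬F) ∨ ((x1 ∧ x0) ∧ (x0 ∧ T)))
  →1  x2 ∨ ((x2 ∧ ¬F) ∨ ((x1 ∧ x0) ∧ (x0 ∧ T)))
  →2  x2 ∨ ((x2 ∧ T) ∨ ((x1 ∧ x0) ∧ (x0 ∧ T)))
  →3  x2 ∨ (x2 ∨ ((x1 ∧ x0) ∧ (x0 ∧ T)))
  →4  x2 ∨ (x2 ∨ ((x1 ∧ x0) ∧ x0))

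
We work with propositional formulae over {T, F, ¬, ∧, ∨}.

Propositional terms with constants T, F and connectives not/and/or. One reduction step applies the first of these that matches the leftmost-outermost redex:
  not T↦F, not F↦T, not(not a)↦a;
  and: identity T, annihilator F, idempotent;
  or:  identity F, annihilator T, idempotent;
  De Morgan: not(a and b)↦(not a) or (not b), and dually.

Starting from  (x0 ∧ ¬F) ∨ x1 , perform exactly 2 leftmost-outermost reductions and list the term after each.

  start: (x0 ∧ ¬F) ∨ x1
  [1] (x0 ∧ T) ∨ x1
  [2] x0 ∨ x1

Answer: after 2 steps: x0 ∨ x1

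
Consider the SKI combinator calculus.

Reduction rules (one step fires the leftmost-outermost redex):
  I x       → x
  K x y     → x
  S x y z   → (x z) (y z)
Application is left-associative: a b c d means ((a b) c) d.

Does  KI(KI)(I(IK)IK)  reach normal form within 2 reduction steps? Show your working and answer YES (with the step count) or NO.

  start: KI(KI)(I(IK)IK)
  step 1: I(I(IK)IK)
  step 2: I(IK)IK

Answer: NO — after 2 steps the term is I(IK)IK, not yet normal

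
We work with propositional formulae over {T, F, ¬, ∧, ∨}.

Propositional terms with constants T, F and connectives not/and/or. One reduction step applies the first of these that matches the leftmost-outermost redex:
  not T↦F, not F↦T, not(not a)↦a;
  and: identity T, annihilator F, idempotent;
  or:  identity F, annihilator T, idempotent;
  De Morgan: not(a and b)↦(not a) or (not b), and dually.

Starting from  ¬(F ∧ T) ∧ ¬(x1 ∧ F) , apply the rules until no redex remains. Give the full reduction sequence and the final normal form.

  start: ¬(F ∧ T) ∧ ¬(x1 ∧ F)
  [1] (¬F ∨ ¬T) ∧ ¬(x1 ∧ F)
  [2] (T ∨ ¬T) ∧ ¬(x1 ∧ F)
  [3] T ∧ ¬(x1 ∧ F)
  [4] ¬(x1 ∧ F)
  [5] ¬x1 ∨ ¬F
  [6] ¬x1 ∨ T
  [7] T

Answer: normal form = T  (in 7 steps)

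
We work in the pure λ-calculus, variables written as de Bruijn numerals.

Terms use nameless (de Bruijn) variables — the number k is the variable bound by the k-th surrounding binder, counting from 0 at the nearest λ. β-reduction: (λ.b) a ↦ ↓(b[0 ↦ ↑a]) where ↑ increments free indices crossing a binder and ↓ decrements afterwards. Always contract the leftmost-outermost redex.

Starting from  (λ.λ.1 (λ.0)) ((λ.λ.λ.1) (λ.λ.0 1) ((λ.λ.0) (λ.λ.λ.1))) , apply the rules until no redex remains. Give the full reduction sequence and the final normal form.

  start: (λ.λ.1 (λ.0)) ((λ.λ.λ.1) (λ.λ.0 1) ((λ.λ.0) (λ.λ.λ.1)))
  [1] λ.(λ.λ.λ.1) (λ.λ.0 1) ((λ.λ.0) (λ.λ.λ.1)) (λ.0)
  [2] λ.(λ.λ.1) ((λ.λ.0) (λ.λ.λ.1)) (λ.0)
  [3] λ.(λ.(λ.λ.0) (λ.λ.λ.1)) (λ.0)
  [4] λ.(λ.λ.0) (λ.λ.λ.1)
  [5] λ.λ.0

Answer: normal form = λ.λ.0  (in 5 steps)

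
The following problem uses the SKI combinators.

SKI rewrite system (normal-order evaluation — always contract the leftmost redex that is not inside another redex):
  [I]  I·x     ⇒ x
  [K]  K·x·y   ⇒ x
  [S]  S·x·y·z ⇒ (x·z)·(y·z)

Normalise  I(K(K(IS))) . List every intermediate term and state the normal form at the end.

Answer: normal form = K(KS)  (in 2 steps)

Working:
  start: I(K(K(IS)))
  →1  K(K(IS))
  →2  K(KS)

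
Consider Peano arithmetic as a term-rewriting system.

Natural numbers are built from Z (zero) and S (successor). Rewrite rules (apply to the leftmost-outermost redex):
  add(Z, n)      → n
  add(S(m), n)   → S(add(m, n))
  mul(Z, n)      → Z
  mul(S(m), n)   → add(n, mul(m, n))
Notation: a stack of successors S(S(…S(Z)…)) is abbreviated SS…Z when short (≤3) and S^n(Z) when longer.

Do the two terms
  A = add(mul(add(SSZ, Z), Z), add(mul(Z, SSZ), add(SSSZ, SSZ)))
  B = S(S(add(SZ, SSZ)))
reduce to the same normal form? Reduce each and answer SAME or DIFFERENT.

Term A:
  start: add(mul(add(SSZ, Z), Z), add(mul(Z, SSZ), add(SSSZ, SSZ)))
  step 1: add(mul(S(add(SZ, Z)), Z), add(mul(Z, SSZ), add(SSSZ, SSZ)))
  step 2: add(add(Z, mul(add(SZ, Z), Z)), add(mul(Z, SSZ), add(SSSZ, SSZ)))
  step 3: add(mul(add(SZ, Z), Z), add(mul(Z, SSZ), add(SSSZ, SSZ)))
  step 4: add(mul(S(add(Z, Z)), Z), add(mul(Z, SSZ), add(SSSZ, SSZ)))
  step 5: add(add(Z, mul(add(Z, Z), Z)), add(mul(Z, SSZ), add(SSSZ, SSZ)))
  step 6: add(mul(add(Z, Z), Z), add(mul(Z, SSZ), add(SSSZ, SSZ)))
  step 7: add(mul(Z, Z), add(mul(Z, SSZ), add(SSSZ, SSZ)))
  step 8: add(Z, add(mul(Z, SSZ), add(SSSZ, SSZ)))
  step 9: add(mul(Z, SSZ), add(SSSZ, SSZ))
  step 10: add(Z, add(SSSZ, SSZ))
  step 11: add(SSSZ, SSZ)
  step 12: S(add(SSZ, SSZ))
  step 13: S(S(add(SZ, SSZ)))
  step 14: S(S(S(add(Z, SSZ))))
  step 15: S^5(Z)

Term B:
  start: S(S(add(SZ, SSZ)))
  step 1: S(S(S(add(Z, SSZ))))
  step 2: S^5(Z)

Answer: SAME — A ⇓ S^5(Z), B ⇓ S^5(Z)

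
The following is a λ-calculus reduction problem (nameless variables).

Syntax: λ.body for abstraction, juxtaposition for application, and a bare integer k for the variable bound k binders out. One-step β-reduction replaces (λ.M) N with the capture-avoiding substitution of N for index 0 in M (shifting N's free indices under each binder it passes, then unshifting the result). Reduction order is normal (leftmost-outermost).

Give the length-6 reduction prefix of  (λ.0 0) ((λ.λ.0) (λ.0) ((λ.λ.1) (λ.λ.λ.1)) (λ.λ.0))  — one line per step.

Answer: after 6 steps: λ.λ.1

Reduction:
  start: (λ.0 0) ((λ.λ.0) (λ.0) ((λ.λ.1) (λ.λ.λ.1)) (λ.λ.0))
  →1  (λ.λ.0) (λ.0) ((λ.λ.1) (λ.λ.λ.1)) (λ.λ.0) ((λ.λ.0) (λ.0) ((λ.λ.1) (λ.λ.λ.1)) (λ.λ.0))
  →2  (λ.0) ((λ.λ.1) (λ.λ.λ.1)) (λ.λ.0) ((λ.λ.0) (λ.0) ((λ.λ.1) (λ.λ.λ.1)) (λ.λ.0))
  →3  (λ.λ.1) (λ.λ.λ.1) (λ.λ.0) ((λ.λ.0) (λ.0) ((λ.λ.1) (λ.λ.λ.1)) (λ.λ.0))
  →4  (λ.λ.λ.λ.1) (λ.λ.0) ((λ.λ.0) (λ.0) ((λ.λ.1) (λ.λ.λ.1)) (λ.λ.0))
  →5  (λ.λ.λ.1) ((λ.λ.0) (λ.0) ((λ.λ.1) (λ.λ.λ.1)) (λ.λ.0))
  →6  λ.λ.1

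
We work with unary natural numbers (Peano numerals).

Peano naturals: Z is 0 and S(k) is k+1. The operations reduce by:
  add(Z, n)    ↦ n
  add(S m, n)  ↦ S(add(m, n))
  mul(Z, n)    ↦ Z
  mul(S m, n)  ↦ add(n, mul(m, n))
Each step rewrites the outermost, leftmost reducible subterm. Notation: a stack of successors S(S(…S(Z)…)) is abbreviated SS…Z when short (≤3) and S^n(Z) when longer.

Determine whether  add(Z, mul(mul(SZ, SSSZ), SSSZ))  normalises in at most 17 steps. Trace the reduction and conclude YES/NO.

  start: add(Z, mul(mul(SZ, SSSZ), SSSZ))
  step 1: mul(mul(SZ, SSSZ), SSSZ)
  step 2: mul(add(SSSZ, mul(Z, SSSZ)), SSSZ)
  step 3: mul(S(add(SSZ, mul(Z, SSSZ))), SSSZ)
  step 4: add(SSSZ, mul(add(SSZ, mul(Z, SSSZ)), SSSZ))
  step 5: S(add(SSZ, mul(add(SSZ, mul(Z, SSSZ)), SSSZ)))
  step 6: S(S(add(SZ, mul(add(SSZ, mul(Z, SSSZ)), SSSZ))))
  step 7: S(S(S(add(Z, mul(add(SSZ, mul(Z, SSSZ)), SSSZ)))))
  step 8: S(S(S(mul(add(SSZ, mul(Z, SSSZ)), SSSZ))))
  step 9: S(S(S(mul(S(add(SZ, mul(Z, SSSZ))), SSSZ))))
  step 10: S(S(S(add(SSSZ, mul(add(SZ, mul(Z, SSSZ)), SSSZ)))))
  step 11: S(S(S(S(add(SSZ, mul(add(SZ, mul(Z, SSSZ)), SSSZ))))))
  step 12: S(S(S(S(S(add(SZ, mul(add(SZ, mul(Z, SSSZ)), SSSZ)))))))
  step 13: S(S(S(S(S(S(add(Z, mul(add(SZ, mul(Z, SSSZ)), SSSZ))))))))
  step 14: S(S(S(S(S(S(mul(add(SZ, mul(Z, SSSZ)), SSSZ)))))))
  step 15: S(S(S(S(S(S(mul(S(add(Z, mul(Z, SSSZ))), SSSZ)))))))
  step 16: S(S(S(S(S(S(add(SSSZ, mul(add(Z, mul(Z, SSSZ)), SSSZ))))))))
  step 17: S(S(S(S(S(S(S(add(SSZ, mul(add(Z, mul(Z, SSSZ)), SSSZ)))))))))

Answer: NO — after 17 steps the term is S(S(S(S(S(S(S(add(SSZ, mul(add(Z, mul(Z, SSSZ)), SSSZ))))))))), not yet normal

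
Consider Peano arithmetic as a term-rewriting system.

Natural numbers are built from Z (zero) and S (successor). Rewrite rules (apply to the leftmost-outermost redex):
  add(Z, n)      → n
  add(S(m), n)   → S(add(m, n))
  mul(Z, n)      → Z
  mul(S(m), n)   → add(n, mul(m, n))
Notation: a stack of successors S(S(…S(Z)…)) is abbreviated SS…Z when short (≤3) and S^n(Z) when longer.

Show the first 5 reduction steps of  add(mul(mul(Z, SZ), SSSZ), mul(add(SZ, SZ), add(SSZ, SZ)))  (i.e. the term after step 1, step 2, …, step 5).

Answer: after 5 steps: add(add(SSZ, SZ), mul(add(Z, SZ), add(SSZ, SZ)))

Working:
  start: add(mul(mul(Z, SZ), SSSZ), mul(add(SZ, SZ), add(SSZ, SZ)))
  step 1: add(mul(Z, SSSZ), mul(add(SZ, SZ), add(SSZ, SZ)))
  step 2: add(Z, mul(add(SZ, SZ), add(SSZ, SZ)))
  step 3: mul(add(SZ, SZ), add(SSZ, SZ))
  step 4: mul(S(add(Z, SZ)), add(SSZ, SZ))
  step 5: add(add(SSZ, SZ), mul(add(Z, SZ), add(SSZ, SZ)))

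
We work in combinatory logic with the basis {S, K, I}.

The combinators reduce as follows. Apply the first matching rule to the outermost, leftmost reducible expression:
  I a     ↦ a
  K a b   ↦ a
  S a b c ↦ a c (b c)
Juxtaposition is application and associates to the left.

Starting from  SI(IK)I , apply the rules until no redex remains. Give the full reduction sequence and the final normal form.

  start: SI(IK)I
  →1  II(IKI)
  →2  I(IKI)
  →3  IKI
  →4  KI

Answer: normal form = KI  (in 4 steps)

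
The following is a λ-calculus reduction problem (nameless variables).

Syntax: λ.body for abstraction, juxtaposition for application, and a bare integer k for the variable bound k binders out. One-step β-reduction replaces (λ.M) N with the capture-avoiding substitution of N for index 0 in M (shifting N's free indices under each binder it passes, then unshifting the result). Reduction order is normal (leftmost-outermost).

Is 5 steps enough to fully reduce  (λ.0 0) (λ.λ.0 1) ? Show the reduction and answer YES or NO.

  start: (λ.0 0) (λ.λ.0 1)
  →1  (λ.λ.0 1) (λ.λ.0 1)
  →2  λ.0 (λ.λ.0 1)

Answer: YES — reaches normal form λ.0 (λ.λ.0 1) in 2 ≤ 5 steps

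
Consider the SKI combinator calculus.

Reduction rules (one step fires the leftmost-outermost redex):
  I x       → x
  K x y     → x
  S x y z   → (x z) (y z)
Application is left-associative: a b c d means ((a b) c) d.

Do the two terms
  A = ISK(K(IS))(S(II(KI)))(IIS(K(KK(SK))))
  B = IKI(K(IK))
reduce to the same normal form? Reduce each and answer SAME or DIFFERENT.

Term A:
  start: ISK(K(IS))(S(II(KI)))(IIS(K(KK(SK))))
  step 1: SK(K(IS))(S(II(KI)))(IIS(K(KK(SK))))
  step 2: K(S(II(KI)))(K(IS)(S(II(KI))))(IIS(K(KK(SK))))
  step 3: S(II(KI))(IIS(K(KK(SK))))
  step 4: S(I(KI))(IIS(K(KK(SK))))
  step 5: S(KI)(IIS(K(KK(SK))))
  step 6: S(KI)(IS(K(KK(SK))))
  step 7: S(KI)(S(K(KK(SK))))
  step 8: S(KI)(S(KK))

Term B:
  start: IKI(K(IK))
  step 1: KI(K(IK))
  step 2: I

Answer: DIFFERENT — A ⇓ S(KI)(S(KK)), B ⇓ I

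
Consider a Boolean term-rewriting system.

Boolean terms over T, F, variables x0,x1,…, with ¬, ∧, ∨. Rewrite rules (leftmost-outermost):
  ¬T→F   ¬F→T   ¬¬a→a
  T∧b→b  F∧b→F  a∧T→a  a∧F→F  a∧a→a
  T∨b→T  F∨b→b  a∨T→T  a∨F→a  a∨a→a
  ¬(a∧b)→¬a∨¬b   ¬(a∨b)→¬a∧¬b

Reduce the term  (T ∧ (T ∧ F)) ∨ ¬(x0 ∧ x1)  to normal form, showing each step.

Answer: normal form = ¬x0 ∨ ¬x1  (in 4 steps)

Reduction:
  start: (T ∧ (T ∧ F)) ∨ ¬(x0 ∧ x1)
  →1  (T ∧ F) ∨ ¬(x0 ∧ x1)
  →2  F ∨ ¬(x0 ∧ x1)
  →3  ¬(x0 ∧ x1)
  →4  ¬x0 ∨ ¬x1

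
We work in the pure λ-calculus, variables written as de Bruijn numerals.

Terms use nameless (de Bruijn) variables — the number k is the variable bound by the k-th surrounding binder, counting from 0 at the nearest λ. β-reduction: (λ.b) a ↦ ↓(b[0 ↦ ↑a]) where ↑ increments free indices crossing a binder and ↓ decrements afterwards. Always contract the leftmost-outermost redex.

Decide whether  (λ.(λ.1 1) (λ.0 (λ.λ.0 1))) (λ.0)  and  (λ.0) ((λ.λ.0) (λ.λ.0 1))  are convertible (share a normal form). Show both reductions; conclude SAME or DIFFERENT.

Answer: SAME — A ⇓ λ.0, B ⇓ λ.0

Reduction:
Term A:
  start: (λ.(λ.1 1) (λ.0 (λ.λ.0 1))) (λ.0)
  →1  (λ.(λ.0) (λ.0)) (λ.0 (λ.λ.0 1))
  →2  (λ.0) (λ.0)
  →3  λ.0

Term B:
  start: (λ.0) ((λ.λ.0) (λ.λ.0 1))
  →1  (λ.λ.0) (λ.λ.0 1)
  →2  λ.0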